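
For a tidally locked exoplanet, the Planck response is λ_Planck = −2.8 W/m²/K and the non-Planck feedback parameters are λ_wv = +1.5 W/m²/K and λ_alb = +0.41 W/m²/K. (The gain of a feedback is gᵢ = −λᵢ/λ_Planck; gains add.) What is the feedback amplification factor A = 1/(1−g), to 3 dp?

Convert to gains: g_wv = 1.5/2.8 = 0.5357; g_alb = 0.41/2.8 = 0.1464.
Total gain g = 0.6821.
A = 1/(1 − 0.6821) = 3.146.

3.146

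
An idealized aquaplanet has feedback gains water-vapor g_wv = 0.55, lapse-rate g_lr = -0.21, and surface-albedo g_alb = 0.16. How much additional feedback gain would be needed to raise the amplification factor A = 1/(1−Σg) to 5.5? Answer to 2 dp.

0.32

Current total gain = 0.5.
Target gain for A = 5.5: g* = 1 − 1/5.5 = 0.8182.
Additional gain needed = 0.8182 − 0.5 = 0.32.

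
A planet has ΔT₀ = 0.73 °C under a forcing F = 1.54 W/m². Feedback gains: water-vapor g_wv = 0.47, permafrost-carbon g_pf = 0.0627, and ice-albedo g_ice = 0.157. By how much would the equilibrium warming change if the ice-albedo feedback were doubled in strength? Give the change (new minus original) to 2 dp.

2.41 °C

Original: g = 0.6897, ΔT = 0.73/(1−0.6897) = 2.3526 °C.
With doubled ice-albedo: g' = 0.8467, ΔT' = 0.73/(1−0.8467) = 4.7619 °C.
Change = 4.7619 − 2.3526 = 2.41 °C.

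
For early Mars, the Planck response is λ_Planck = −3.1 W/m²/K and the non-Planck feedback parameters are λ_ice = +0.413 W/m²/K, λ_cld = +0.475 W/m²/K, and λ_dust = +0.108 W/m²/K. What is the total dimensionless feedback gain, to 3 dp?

0.321

Convert to gains: g_ice = 0.413/3.1 = 0.1332; g_cld = 0.475/3.1 = 0.1532; g_dust = 0.108/3.1 = 0.03484.
Total gain g = 0.32124.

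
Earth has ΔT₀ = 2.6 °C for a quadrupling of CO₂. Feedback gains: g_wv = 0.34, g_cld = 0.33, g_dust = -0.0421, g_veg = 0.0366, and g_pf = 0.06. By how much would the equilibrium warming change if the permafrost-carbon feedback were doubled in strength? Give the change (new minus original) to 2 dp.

Original: g = 0.7245, ΔT = 2.6/(1−0.7245) = 9.4374 °C.
With doubled permafrost-carbon: g' = 0.7845, ΔT' = 2.6/(1−0.7845) = 12.0650 °C.
Change = 12.0650 − 9.4374 = 2.63 °C.

2.63 °C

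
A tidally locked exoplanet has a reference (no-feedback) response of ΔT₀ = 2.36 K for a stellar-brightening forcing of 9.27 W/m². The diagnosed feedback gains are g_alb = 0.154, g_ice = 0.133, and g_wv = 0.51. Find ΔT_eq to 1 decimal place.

11.6 K

Total gain g = 0.154 + 0.133 + 0.51 = 0.797.
Amplification A = 1/(1 − 0.797) = 4.926.
ΔT = 2.36 × 4.926 = 11.6 K.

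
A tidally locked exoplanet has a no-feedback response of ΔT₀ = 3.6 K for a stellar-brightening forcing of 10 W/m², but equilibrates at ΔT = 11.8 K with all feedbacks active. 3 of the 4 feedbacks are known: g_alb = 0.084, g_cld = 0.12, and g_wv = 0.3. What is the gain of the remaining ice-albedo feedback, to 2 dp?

0.19

Amplification A = ΔT/ΔT₀ = 11.8/3.6 = 3.278.
Total gain g = 1 − 1/A = 1 − 1/3.278 = 0.6949.
Known gains sum to 0.084 + 0.12 + 0.3 = 0.504.
g_ice = 0.6949 − 0.504 = 0.19.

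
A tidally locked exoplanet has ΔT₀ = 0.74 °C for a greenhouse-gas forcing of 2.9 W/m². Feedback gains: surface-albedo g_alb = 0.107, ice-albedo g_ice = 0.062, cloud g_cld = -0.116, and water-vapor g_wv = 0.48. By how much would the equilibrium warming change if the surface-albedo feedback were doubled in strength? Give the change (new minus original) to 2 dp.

0.47 °C

Original: g = 0.533, ΔT = 0.74/(1−0.533) = 1.5846 °C.
With doubled surface-albedo: g' = 0.64, ΔT' = 0.74/(1−0.64) = 2.0556 °C.
Change = 2.0556 − 1.5846 = 0.47 °C.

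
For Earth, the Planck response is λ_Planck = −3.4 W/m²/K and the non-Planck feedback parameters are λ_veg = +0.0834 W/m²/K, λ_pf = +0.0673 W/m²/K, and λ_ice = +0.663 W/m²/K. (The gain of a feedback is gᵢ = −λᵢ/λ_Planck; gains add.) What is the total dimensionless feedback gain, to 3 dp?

Convert to gains: g_veg = 0.0834/3.4 = 0.02453; g_pf = 0.0673/3.4 = 0.01979; g_ice = 0.663/3.4 = 0.195.
Total gain g = 0.23932.

0.239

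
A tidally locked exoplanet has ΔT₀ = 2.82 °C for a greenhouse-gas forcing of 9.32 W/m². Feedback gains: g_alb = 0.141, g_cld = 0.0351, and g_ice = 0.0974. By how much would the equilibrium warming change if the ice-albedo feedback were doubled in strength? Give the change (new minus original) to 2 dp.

Original: g = 0.2735, ΔT = 2.82/(1−0.2735) = 3.8816 °C.
With doubled ice-albedo: g' = 0.3709, ΔT' = 2.82/(1−0.3709) = 4.4826 °C.
Change = 4.4826 − 3.8816 = 0.60 °C.

0.60 °C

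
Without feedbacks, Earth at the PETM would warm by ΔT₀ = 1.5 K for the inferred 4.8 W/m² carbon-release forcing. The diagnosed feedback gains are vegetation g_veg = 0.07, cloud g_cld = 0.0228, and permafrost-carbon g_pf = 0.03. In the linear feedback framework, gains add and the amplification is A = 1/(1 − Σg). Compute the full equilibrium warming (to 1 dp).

1.7 K

Total gain g = 0.07 + 0.0228 + 0.03 = 0.1228.
Amplification A = 1/(1 − 0.1228) = 1.14.
ΔT = 1.5 × 1.14 = 1.7 K.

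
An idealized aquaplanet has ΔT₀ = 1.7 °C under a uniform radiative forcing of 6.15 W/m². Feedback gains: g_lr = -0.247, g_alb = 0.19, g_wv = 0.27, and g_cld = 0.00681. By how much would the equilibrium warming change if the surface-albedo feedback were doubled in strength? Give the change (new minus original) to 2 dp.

Original: g = 0.21981, ΔT = 1.7/(1−0.21981) = 2.1790 °C.
With doubled surface-albedo: g' = 0.40981, ΔT' = 1.7/(1−0.40981) = 2.8804 °C.
Change = 2.8804 − 2.1790 = 0.70 °C.

0.70 °C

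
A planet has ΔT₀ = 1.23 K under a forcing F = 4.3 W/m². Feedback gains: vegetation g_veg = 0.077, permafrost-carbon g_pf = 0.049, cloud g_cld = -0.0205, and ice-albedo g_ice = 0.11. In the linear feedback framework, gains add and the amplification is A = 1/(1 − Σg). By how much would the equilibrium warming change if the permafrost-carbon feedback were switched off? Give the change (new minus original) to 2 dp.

-0.09 K

Original: g = 0.2155, ΔT = 1.23/(1−0.2155) = 1.5679 K.
Without permafrost-carbon: g' = 0.1665, ΔT' = 1.23/(1−0.1665) = 1.4757 K.
Change = 1.4757 − 1.5679 = -0.09 K.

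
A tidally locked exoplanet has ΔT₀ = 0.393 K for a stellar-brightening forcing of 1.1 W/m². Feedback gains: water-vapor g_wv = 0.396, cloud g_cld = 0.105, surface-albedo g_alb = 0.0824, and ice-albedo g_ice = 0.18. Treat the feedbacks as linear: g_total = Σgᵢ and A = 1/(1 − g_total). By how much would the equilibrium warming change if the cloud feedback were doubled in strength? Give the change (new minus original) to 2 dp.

1.33 K

Original: g = 0.7634, ΔT = 0.393/(1−0.7634) = 1.6610 K.
With doubled cloud: g' = 0.8684, ΔT' = 0.393/(1−0.8684) = 2.9863 K.
Change = 2.9863 − 1.6610 = 1.33 K.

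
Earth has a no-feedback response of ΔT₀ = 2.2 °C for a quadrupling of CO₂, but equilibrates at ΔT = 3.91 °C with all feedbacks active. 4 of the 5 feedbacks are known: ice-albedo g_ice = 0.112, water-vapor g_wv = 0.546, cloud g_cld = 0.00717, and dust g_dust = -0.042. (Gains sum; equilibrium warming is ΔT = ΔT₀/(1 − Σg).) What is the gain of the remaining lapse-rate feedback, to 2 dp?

-0.19

Amplification A = ΔT/ΔT₀ = 3.91/2.2 = 1.777.
Total gain g = 1 − 1/A = 1 − 1/1.777 = 0.4373.
Known gains sum to 0.112 + 0.546 + 0.00717 − 0.042 = 0.62317.
g_lr = 0.4373 − 0.62317 = -0.19.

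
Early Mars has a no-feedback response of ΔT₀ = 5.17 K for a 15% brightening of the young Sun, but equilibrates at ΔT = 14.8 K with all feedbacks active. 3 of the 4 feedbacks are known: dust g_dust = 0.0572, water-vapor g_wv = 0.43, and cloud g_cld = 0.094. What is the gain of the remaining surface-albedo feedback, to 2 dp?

Amplification A = ΔT/ΔT₀ = 14.8/5.17 = 2.863.
Total gain g = 1 − 1/A = 1 − 1/2.863 = 0.6507.
Known gains sum to 0.0572 + 0.43 + 0.094 = 0.5812.
g_alb = 0.6507 − 0.5812 = 0.07.

0.07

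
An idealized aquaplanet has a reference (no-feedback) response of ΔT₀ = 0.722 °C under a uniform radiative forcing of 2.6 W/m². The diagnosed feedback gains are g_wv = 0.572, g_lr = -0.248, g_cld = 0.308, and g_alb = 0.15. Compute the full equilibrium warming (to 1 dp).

Total gain g = 0.572 − 0.248 + 0.308 + 0.15 = 0.782.
Amplification A = 1/(1 − 0.782) = 4.587.
ΔT = 0.722 × 4.587 = 3.3 °C.

3.3 °C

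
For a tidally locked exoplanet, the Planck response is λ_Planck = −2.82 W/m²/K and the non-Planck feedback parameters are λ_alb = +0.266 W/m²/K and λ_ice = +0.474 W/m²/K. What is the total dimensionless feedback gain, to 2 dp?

Convert to gains: g_alb = 0.266/2.82 = 0.09433; g_ice = 0.474/2.82 = 0.1681.
Total gain g = 0.26243.

0.26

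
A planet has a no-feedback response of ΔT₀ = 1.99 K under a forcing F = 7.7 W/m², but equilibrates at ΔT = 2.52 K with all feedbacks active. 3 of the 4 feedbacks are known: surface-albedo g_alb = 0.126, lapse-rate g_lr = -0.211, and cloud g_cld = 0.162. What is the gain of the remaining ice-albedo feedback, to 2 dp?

0.13

Amplification A = ΔT/ΔT₀ = 2.52/1.99 = 1.266.
Total gain g = 1 − 1/A = 1 − 1/1.266 = 0.2101.
Known gains sum to 0.126 − 0.211 + 0.162 = 0.077.
g_ice = 0.2101 − 0.077 = 0.13.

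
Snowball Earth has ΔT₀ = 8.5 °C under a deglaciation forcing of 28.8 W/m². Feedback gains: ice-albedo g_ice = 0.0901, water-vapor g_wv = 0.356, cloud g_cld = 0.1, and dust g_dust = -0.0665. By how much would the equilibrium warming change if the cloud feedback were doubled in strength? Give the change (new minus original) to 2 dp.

Original: g = 0.4796, ΔT = 8.5/(1−0.4796) = 16.3336 °C.
With doubled cloud: g' = 0.5796, ΔT' = 8.5/(1−0.5796) = 20.2188 °C.
Change = 20.2188 − 16.3336 = 3.89 °C.

3.89 °C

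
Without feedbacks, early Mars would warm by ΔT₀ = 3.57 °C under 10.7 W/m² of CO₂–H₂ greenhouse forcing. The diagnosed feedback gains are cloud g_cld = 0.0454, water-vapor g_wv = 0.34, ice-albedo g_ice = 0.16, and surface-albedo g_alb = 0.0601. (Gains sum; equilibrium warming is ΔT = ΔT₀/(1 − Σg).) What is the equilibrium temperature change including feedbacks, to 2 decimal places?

9.05 °C

Total gain g = 0.0454 + 0.34 + 0.16 + 0.0601 = 0.6055.
Amplification A = 1/(1 − 0.6055) = 2.535.
ΔT = 3.57 × 2.535 = 9.05 °C.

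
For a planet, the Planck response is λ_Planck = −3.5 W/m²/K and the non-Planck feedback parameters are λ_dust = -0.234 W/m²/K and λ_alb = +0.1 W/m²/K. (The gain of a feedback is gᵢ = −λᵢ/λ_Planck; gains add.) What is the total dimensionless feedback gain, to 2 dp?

Convert to gains: g_dust = -0.234/3.5 = -0.06686; g_alb = 0.1/3.5 = 0.02857.
Total gain g = -0.03829.

-0.04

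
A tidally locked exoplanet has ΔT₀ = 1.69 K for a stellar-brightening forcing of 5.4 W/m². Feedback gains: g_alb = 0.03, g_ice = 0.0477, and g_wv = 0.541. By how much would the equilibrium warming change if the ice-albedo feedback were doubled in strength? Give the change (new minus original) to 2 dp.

Original: g = 0.6187, ΔT = 1.69/(1−0.6187) = 4.4322 K.
With doubled ice-albedo: g' = 0.6664, ΔT' = 1.69/(1−0.6664) = 5.0659 K.
Change = 5.0659 − 4.4322 = 0.63 K.

0.63 K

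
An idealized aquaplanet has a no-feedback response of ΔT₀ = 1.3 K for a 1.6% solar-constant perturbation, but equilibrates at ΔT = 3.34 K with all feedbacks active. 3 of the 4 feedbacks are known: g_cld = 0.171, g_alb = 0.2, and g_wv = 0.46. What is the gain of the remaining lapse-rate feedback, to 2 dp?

-0.22

Amplification A = ΔT/ΔT₀ = 3.34/1.3 = 2.569.
Total gain g = 1 − 1/A = 1 − 1/2.569 = 0.6107.
Known gains sum to 0.171 + 0.2 + 0.46 = 0.831.
g_lr = 0.6107 − 0.831 = -0.22.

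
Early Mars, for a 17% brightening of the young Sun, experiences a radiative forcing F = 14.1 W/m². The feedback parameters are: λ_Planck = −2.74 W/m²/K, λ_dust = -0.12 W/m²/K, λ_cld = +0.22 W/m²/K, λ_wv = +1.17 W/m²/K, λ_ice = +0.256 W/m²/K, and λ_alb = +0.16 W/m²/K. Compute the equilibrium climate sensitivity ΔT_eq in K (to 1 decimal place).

13.4 K

Net feedback parameter λ = (−2.74) + (-0.12) + (+0.22) + (+1.17) + (+0.256) + (+0.16) = -1.054 W/m²/K.
ΔT = −F/λ = −14.1/(-1.054) = 13.4 K.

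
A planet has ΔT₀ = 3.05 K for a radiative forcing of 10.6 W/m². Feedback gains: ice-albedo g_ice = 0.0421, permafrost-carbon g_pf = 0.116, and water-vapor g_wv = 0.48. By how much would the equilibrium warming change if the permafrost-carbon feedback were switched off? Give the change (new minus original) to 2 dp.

Original: g = 0.6381, ΔT = 3.05/(1−0.6381) = 8.4277 K.
Without permafrost-carbon: g' = 0.5221, ΔT' = 3.05/(1−0.5221) = 6.3821 K.
Change = 6.3821 − 8.4277 = -2.05 K.

-2.05 K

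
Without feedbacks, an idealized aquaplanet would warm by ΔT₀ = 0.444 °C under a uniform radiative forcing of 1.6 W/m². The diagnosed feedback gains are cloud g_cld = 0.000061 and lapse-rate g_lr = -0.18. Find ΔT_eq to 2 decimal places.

Total gain g = 0.000061 − 0.18 = -0.179939.
Amplification A = 1/(1 + 0.179939) = 0.8475.
ΔT = 0.444 × 0.8475 = 0.38 °C.

0.38 °C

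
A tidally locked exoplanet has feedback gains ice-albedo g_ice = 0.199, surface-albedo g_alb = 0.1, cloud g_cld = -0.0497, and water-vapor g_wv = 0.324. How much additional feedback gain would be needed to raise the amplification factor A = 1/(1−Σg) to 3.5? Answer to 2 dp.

0.14

Current total gain = 0.5733.
Target gain for A = 3.5: g* = 1 − 1/3.5 = 0.7143.
Additional gain needed = 0.7143 − 0.5733 = 0.14.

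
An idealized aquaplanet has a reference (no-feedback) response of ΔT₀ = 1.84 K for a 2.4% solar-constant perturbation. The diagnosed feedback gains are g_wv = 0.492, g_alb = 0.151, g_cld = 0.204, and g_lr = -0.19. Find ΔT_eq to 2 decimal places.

5.36 K

Total gain g = 0.492 + 0.151 + 0.204 − 0.19 = 0.657.
Amplification A = 1/(1 − 0.657) = 2.915.
ΔT = 1.84 × 2.915 = 5.36 K.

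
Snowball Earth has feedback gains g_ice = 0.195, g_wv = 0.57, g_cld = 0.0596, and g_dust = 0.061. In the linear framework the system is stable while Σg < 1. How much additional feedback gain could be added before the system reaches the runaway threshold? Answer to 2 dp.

0.11

Current total gain = 0.195 + 0.57 + 0.0596 + 0.061 = 0.8856.
Margin to runaway = 1 − 0.8856 = 0.11.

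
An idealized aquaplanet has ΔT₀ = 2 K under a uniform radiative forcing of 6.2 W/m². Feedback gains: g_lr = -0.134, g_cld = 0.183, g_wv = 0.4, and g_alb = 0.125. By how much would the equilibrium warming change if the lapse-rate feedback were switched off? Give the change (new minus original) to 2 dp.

2.15 K

Original: g = 0.574, ΔT = 2/(1−0.574) = 4.6948 K.
Without lapse-rate: g' = 0.708, ΔT' = 2/(1−0.708) = 6.8493 K.
Change = 6.8493 − 4.6948 = 2.15 K.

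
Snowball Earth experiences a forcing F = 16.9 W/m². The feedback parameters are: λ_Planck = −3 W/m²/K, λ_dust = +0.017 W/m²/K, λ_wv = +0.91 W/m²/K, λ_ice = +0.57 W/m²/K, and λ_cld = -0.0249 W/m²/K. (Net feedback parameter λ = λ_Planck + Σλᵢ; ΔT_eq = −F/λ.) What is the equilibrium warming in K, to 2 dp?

Net feedback parameter λ = (−3) + (+0.017) + (+0.91) + (+0.57) + (-0.0249) = -1.5279 W/m²/K.
ΔT = −F/λ = −16.9/(-1.5279) = 11.06 K.

11.06 K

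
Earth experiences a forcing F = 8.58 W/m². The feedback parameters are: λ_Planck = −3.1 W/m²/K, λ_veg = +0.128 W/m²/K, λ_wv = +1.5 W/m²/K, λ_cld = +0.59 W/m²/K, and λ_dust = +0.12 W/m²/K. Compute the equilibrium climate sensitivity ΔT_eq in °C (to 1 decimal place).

Net feedback parameter λ = (−3.1) + (+0.128) + (+1.5) + (+0.59) + (+0.12) = -0.762 W/m²/K.
ΔT = −F/λ = −8.58/(-0.762) = 11.3 °C.

11.3 °C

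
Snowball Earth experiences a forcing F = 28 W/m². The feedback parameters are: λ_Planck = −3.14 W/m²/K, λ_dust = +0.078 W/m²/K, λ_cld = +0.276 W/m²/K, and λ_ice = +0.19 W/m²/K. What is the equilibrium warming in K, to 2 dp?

10.79 K

Net feedback parameter λ = (−3.14) + (+0.078) + (+0.276) + (+0.19) = -2.596 W/m²/K.
ΔT = −F/λ = −28/(-2.596) = 10.79 K.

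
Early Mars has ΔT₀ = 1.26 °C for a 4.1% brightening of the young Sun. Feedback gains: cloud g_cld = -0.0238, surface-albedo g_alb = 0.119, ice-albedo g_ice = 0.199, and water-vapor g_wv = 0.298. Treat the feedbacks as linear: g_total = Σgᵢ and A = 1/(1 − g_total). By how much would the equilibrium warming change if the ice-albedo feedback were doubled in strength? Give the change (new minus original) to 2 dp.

2.94 °C

Original: g = 0.5922, ΔT = 1.26/(1−0.5922) = 3.0897 °C.
With doubled ice-albedo: g' = 0.7912, ΔT' = 1.26/(1−0.7912) = 6.0345 °C.
Change = 6.0345 − 3.0897 = 2.94 °C.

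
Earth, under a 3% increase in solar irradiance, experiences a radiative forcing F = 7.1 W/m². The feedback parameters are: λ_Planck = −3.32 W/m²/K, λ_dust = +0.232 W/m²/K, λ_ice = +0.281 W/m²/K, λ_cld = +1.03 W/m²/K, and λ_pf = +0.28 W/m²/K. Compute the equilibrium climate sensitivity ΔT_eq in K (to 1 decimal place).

Net feedback parameter λ = (−3.32) + (+0.232) + (+0.281) + (+1.03) + (+0.28) = -1.497 W/m²/K.
ΔT = −F/λ = −7.1/(-1.497) = 4.7 K.

4.7 K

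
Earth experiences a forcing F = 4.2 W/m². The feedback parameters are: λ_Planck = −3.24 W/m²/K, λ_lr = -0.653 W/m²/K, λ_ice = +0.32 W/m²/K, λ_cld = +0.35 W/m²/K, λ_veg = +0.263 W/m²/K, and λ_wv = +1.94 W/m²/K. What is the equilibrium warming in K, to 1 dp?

4.1 K

Net feedback parameter λ = (−3.24) + (-0.653) + (+0.32) + (+0.35) + (+0.263) + (+1.94) = -1.02 W/m²/K.
ΔT = −F/λ = −4.2/(-1.02) = 4.1 K.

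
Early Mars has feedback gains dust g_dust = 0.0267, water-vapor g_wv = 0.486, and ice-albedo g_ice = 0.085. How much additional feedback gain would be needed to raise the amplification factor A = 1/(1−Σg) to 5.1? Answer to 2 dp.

Current total gain = 0.5977.
Target gain for A = 5.1: g* = 1 − 1/5.1 = 0.8039.
Additional gain needed = 0.8039 − 0.5977 = 0.21.

0.21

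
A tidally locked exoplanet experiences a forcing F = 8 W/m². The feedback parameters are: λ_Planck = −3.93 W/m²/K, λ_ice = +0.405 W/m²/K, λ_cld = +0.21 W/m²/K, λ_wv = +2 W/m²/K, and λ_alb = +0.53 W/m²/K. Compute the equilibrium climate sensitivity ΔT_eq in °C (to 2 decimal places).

10.19 °C

Net feedback parameter λ = (−3.93) + (+0.405) + (+0.21) + (+2) + (+0.53) = -0.785 W/m²/K.
ΔT = −F/λ = −8/(-0.785) = 10.19 °C.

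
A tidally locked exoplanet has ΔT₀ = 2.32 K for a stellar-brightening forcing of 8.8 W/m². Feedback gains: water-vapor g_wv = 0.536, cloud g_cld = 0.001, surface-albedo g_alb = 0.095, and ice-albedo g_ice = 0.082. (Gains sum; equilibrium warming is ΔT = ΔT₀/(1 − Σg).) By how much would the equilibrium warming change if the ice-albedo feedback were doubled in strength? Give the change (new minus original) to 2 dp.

3.26 K

Original: g = 0.714, ΔT = 2.32/(1−0.714) = 8.1119 K.
With doubled ice-albedo: g' = 0.796, ΔT' = 2.32/(1−0.796) = 11.3725 K.
Change = 11.3725 − 8.1119 = 3.26 K.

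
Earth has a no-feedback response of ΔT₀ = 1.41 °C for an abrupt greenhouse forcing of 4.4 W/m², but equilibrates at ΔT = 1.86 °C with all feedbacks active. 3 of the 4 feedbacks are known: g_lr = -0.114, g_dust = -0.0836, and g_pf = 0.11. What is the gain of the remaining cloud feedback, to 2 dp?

0.33

Amplification A = ΔT/ΔT₀ = 1.86/1.41 = 1.319.
Total gain g = 1 − 1/A = 1 − 1/1.319 = 0.2418.
Known gains sum to -0.114 − 0.0836 + 0.11 = -0.0876.
g_cld = 0.2418 + 0.0876 = 0.33.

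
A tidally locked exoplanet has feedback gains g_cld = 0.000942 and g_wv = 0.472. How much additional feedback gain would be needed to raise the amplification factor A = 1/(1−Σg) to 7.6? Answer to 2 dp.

Current total gain = 0.472942.
Target gain for A = 7.6: g* = 1 − 1/7.6 = 0.8684.
Additional gain needed = 0.8684 − 0.472942 = 0.40.

0.40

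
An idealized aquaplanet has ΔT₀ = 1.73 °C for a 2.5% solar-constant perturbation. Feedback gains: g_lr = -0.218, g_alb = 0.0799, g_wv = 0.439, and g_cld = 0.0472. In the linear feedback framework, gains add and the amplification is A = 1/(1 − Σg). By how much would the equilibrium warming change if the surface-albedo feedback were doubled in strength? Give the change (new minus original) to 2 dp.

0.37 °C

Original: g = 0.3481, ΔT = 1.73/(1−0.3481) = 2.6538 °C.
With doubled surface-albedo: g' = 0.428, ΔT' = 1.73/(1−0.428) = 3.0245 °C.
Change = 3.0245 − 2.6538 = 0.37 °C.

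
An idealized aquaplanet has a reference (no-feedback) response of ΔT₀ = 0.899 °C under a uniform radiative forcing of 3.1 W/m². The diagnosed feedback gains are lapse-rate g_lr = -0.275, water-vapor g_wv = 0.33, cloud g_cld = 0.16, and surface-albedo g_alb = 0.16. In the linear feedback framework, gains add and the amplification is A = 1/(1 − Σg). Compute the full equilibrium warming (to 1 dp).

Total gain g = -0.275 + 0.33 + 0.16 + 0.16 = 0.375.
Amplification A = 1/(1 − 0.375) = 1.6.
ΔT = 0.899 × 1.6 = 1.4 °C.

1.4 °C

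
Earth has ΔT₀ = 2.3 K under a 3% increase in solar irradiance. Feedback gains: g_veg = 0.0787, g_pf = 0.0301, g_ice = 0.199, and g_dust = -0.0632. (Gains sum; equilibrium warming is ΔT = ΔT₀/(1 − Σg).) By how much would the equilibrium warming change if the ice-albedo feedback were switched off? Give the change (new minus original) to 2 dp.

-0.63 K

Original: g = 0.2446, ΔT = 2.3/(1−0.2446) = 3.0447 K.
Without ice-albedo: g' = 0.0456, ΔT' = 2.3/(1−0.0456) = 2.4099 K.
Change = 2.4099 − 3.0447 = -0.63 K.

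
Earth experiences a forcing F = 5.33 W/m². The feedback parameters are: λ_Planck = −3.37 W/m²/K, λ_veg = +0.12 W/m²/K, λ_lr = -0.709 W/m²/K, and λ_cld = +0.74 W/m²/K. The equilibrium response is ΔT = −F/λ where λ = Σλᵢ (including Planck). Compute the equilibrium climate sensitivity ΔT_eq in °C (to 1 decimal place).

Net feedback parameter λ = (−3.37) + (+0.12) + (-0.709) + (+0.74) = -3.219 W/m²/K.
ΔT = −F/λ = −5.33/(-3.219) = 1.7 °C.

1.7 °C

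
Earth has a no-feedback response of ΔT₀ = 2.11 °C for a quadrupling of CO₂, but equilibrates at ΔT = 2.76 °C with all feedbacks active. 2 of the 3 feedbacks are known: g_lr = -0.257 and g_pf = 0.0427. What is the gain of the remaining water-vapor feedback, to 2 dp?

Amplification A = ΔT/ΔT₀ = 2.76/2.11 = 1.308.
Total gain g = 1 − 1/A = 1 − 1/1.308 = 0.2355.
Known gains sum to -0.257 + 0.0427 = -0.2143.
g_wv = 0.2355 + 0.2143 = 0.45.

0.45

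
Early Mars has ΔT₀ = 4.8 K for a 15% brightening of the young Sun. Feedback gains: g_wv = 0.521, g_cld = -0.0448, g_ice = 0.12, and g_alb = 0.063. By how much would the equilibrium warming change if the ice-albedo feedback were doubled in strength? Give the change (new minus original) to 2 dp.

Original: g = 0.6592, ΔT = 4.8/(1−0.6592) = 14.0845 K.
With doubled ice-albedo: g' = 0.7792, ΔT' = 4.8/(1−0.7792) = 21.7391 K.
Change = 21.7391 − 14.0845 = 7.65 K.

7.65 K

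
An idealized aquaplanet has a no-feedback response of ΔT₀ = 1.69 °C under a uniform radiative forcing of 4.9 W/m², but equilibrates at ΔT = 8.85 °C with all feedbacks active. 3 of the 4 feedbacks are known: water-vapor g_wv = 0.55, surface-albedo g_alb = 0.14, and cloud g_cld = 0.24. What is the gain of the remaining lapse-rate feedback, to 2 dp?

Amplification A = ΔT/ΔT₀ = 8.85/1.69 = 5.237.
Total gain g = 1 − 1/A = 1 − 1/5.237 = 0.8091.
Known gains sum to 0.55 + 0.14 + 0.24 = 0.93.
g_lr = 0.8091 − 0.93 = -0.12.

-0.12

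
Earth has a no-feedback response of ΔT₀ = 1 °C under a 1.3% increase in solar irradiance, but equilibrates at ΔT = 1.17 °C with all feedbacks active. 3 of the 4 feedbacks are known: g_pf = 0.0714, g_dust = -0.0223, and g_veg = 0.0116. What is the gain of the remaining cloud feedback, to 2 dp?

0.08

Amplification A = ΔT/ΔT₀ = 1.17/1 = 1.17.
Total gain g = 1 − 1/A = 1 − 1/1.17 = 0.1453.
Known gains sum to 0.0714 − 0.0223 + 0.0116 = 0.0607.
g_cld = 0.1453 − 0.0607 = 0.08.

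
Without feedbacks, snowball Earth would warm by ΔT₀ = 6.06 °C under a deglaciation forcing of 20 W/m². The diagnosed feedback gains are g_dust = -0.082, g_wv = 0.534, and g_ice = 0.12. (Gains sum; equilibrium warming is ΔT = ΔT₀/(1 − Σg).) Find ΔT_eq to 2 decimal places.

14.16 °C

Total gain g = -0.082 + 0.534 + 0.12 = 0.572.
Amplification A = 1/(1 − 0.572) = 2.336.
ΔT = 6.06 × 2.336 = 14.16 °C.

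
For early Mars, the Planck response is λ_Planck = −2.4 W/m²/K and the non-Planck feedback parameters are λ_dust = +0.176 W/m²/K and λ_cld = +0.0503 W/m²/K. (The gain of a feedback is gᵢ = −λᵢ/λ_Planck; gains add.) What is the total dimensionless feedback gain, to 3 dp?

0.094

Convert to gains: g_dust = 0.176/2.4 = 0.07333; g_cld = 0.0503/2.4 = 0.02096.
Total gain g = 0.09429.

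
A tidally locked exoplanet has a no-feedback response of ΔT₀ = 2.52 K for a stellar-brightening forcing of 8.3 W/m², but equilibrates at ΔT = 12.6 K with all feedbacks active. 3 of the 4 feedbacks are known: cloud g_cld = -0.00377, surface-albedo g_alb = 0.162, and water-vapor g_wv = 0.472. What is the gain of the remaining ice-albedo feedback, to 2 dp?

0.17

Amplification A = ΔT/ΔT₀ = 12.6/2.52 = 5.
Total gain g = 1 − 1/A = 1 − 1/5 = 0.8.
Known gains sum to -0.00377 + 0.162 + 0.472 = 0.63023.
g_ice = 0.8 − 0.63023 = 0.17.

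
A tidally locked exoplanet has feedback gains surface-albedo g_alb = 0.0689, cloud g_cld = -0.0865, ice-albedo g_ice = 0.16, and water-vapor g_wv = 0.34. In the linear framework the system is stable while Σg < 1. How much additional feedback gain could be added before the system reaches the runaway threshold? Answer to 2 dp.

Current total gain = 0.0689 − 0.0865 + 0.16 + 0.34 = 0.4824.
Margin to runaway = 1 − 0.4824 = 0.52.

0.52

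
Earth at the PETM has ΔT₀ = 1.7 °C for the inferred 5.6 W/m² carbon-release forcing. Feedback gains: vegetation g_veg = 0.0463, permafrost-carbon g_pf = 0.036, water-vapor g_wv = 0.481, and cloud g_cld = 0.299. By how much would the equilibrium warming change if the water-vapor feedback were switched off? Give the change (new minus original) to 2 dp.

-9.60 °C

Original: g = 0.8623, ΔT = 1.7/(1−0.8623) = 12.3457 °C.
Without water-vapor: g' = 0.3813, ΔT' = 1.7/(1−0.3813) = 2.7477 °C.
Change = 2.7477 − 12.3457 = -9.60 °C.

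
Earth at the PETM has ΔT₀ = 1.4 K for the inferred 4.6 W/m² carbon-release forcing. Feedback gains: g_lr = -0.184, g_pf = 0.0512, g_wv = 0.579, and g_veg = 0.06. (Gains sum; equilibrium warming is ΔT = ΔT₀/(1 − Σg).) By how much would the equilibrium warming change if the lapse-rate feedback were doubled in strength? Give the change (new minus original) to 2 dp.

-0.77 K

Original: g = 0.5062, ΔT = 1.4/(1−0.5062) = 2.8352 K.
With doubled lapse-rate: g' = 0.3222, ΔT' = 1.4/(1−0.3222) = 2.0655 K.
Change = 2.0655 − 2.8352 = -0.77 K.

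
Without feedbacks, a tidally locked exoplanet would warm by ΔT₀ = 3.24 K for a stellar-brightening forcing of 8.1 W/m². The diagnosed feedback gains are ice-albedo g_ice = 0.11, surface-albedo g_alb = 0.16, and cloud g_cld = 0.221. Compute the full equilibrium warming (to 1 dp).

6.4 K

Total gain g = 0.11 + 0.16 + 0.221 = 0.491.
Amplification A = 1/(1 − 0.491) = 1.965.
ΔT = 3.24 × 1.965 = 6.4 K.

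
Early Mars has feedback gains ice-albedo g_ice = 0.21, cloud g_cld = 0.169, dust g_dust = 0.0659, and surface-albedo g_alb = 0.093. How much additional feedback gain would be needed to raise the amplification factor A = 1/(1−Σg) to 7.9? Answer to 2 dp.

Current total gain = 0.5379.
Target gain for A = 7.9: g* = 1 − 1/7.9 = 0.8734.
Additional gain needed = 0.8734 − 0.5379 = 0.34.

0.34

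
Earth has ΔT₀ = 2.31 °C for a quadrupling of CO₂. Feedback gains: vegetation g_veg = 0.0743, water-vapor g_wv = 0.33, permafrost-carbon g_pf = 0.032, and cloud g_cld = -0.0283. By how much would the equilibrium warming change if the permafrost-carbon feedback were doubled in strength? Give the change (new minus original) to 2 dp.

Original: g = 0.408, ΔT = 2.31/(1−0.408) = 3.9020 °C.
With doubled permafrost-carbon: g' = 0.44, ΔT' = 2.31/(1−0.44) = 4.1250 °C.
Change = 4.1250 − 3.9020 = 0.22 °C.

0.22 °C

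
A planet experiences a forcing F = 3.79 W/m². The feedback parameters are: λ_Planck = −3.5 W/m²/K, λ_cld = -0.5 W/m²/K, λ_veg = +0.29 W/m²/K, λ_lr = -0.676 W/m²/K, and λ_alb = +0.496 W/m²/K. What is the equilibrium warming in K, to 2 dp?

Net feedback parameter λ = (−3.5) + (-0.5) + (+0.29) + (-0.676) + (+0.496) = -3.89 W/m²/K.
ΔT = −F/λ = −3.79/(-3.89) = 0.97 K.

0.97 K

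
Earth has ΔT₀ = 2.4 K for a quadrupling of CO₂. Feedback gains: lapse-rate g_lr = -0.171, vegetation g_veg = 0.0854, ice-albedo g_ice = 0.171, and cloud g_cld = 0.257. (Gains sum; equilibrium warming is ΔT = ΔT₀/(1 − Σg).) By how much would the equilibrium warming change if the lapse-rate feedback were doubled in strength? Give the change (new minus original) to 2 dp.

Original: g = 0.3424, ΔT = 2.4/(1−0.3424) = 3.6496 K.
With doubled lapse-rate: g' = 0.1714, ΔT' = 2.4/(1−0.1714) = 2.8965 K.
Change = 2.8965 − 3.6496 = -0.75 K.

-0.75 K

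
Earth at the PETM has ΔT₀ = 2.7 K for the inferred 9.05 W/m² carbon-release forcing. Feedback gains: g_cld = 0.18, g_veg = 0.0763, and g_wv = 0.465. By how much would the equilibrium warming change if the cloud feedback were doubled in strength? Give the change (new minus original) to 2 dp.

Original: g = 0.7213, ΔT = 2.7/(1−0.7213) = 9.6878 K.
With doubled cloud: g' = 0.9013, ΔT' = 2.7/(1−0.9013) = 27.3556 K.
Change = 27.3556 − 9.6878 = 17.67 K.

17.67 K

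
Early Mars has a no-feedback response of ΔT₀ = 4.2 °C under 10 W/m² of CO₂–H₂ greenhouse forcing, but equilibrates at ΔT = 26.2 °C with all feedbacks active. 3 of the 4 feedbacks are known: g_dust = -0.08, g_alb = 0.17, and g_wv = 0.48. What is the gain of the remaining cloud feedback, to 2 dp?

0.27

Amplification A = ΔT/ΔT₀ = 26.2/4.2 = 6.238.
Total gain g = 1 − 1/A = 1 − 1/6.238 = 0.8397.
Known gains sum to -0.08 + 0.17 + 0.48 = 0.57.
g_cld = 0.8397 − 0.57 = 0.27.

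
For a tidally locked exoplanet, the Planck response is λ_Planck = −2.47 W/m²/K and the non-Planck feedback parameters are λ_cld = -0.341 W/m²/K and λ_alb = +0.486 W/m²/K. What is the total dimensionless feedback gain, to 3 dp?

0.059

Convert to gains: g_cld = -0.341/2.47 = -0.1381; g_alb = 0.486/2.47 = 0.1968.
Total gain g = 0.0587.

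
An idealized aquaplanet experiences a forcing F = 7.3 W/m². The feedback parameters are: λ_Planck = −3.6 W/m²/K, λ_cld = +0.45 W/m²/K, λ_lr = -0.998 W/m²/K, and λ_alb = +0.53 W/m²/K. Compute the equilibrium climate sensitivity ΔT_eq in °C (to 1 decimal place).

2.0 °C

Net feedback parameter λ = (−3.6) + (+0.45) + (-0.998) + (+0.53) = -3.618 W/m²/K.
ΔT = −F/λ = −7.3/(-3.618) = 2.0 °C.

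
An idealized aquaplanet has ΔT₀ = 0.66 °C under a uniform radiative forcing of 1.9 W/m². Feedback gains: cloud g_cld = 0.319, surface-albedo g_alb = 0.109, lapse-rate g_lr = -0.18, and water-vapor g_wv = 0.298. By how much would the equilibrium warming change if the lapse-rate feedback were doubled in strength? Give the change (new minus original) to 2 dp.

-0.41 °C

Original: g = 0.546, ΔT = 0.66/(1−0.546) = 1.4537 °C.
With doubled lapse-rate: g' = 0.366, ΔT' = 0.66/(1−0.366) = 1.0410 °C.
Change = 1.0410 − 1.4537 = -0.41 °C.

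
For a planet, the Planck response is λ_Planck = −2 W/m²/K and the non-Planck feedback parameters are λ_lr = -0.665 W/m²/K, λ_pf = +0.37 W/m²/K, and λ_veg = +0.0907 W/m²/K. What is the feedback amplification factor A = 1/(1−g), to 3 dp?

Convert to gains: g_lr = -0.665/2 = -0.3325; g_pf = 0.37/2 = 0.185; g_veg = 0.0907/2 = 0.04535.
Total gain g = -0.10215.
A = 1/(1 + 0.10215) = 0.907.

0.907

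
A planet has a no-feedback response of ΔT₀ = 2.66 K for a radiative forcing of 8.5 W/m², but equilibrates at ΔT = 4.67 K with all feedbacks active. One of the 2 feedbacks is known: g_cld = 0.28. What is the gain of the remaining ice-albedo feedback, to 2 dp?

0.15

Amplification A = ΔT/ΔT₀ = 4.67/2.66 = 1.756.
Total gain g = 1 − 1/A = 1 − 1/1.756 = 0.4305.
The known gain is 0.28.
g_ice = 0.4305 − 0.28 = 0.15.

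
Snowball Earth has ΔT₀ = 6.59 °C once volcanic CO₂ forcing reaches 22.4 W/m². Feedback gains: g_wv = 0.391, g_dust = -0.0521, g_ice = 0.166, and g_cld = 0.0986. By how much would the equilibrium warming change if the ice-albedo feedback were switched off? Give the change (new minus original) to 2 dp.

Original: g = 0.6035, ΔT = 6.59/(1−0.6035) = 16.6204 °C.
Without ice-albedo: g' = 0.4375, ΔT' = 6.59/(1−0.4375) = 11.7156 °C.
Change = 11.7156 − 16.6204 = -4.90 °C.

-4.90 °C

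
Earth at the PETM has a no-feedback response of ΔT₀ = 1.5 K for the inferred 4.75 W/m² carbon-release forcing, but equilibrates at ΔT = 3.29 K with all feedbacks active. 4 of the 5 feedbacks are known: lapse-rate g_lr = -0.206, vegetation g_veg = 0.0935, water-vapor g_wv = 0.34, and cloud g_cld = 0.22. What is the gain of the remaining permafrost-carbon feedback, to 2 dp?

0.10

Amplification A = ΔT/ΔT₀ = 3.29/1.5 = 2.193.
Total gain g = 1 − 1/A = 1 − 1/2.193 = 0.544.
Known gains sum to -0.206 + 0.0935 + 0.34 + 0.22 = 0.4475.
g_pf = 0.544 − 0.4475 = 0.10.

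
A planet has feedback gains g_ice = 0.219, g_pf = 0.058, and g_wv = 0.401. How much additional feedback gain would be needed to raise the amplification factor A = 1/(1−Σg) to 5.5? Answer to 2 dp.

Current total gain = 0.678.
Target gain for A = 5.5: g* = 1 − 1/5.5 = 0.8182.
Additional gain needed = 0.8182 − 0.678 = 0.14.

0.14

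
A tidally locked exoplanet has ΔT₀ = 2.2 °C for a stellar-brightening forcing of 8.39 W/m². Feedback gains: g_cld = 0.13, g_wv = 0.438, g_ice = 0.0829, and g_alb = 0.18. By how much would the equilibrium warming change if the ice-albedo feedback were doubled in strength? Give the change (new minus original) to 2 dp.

Original: g = 0.8309, ΔT = 2.2/(1−0.8309) = 13.0101 °C.
With doubled ice-albedo: g' = 0.9138, ΔT' = 2.2/(1−0.9138) = 25.5220 °C.
Change = 25.5220 − 13.0101 = 12.51 °C.

12.51 °C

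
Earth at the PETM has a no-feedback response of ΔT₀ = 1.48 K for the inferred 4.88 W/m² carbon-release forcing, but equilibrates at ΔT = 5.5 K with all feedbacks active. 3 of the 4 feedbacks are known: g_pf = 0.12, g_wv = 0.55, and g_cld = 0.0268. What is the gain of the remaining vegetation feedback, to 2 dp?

0.03

Amplification A = ΔT/ΔT₀ = 5.5/1.48 = 3.716.
Total gain g = 1 − 1/A = 1 − 1/3.716 = 0.7309.
Known gains sum to 0.12 + 0.55 + 0.0268 = 0.6968.
g_veg = 0.7309 − 0.6968 = 0.03.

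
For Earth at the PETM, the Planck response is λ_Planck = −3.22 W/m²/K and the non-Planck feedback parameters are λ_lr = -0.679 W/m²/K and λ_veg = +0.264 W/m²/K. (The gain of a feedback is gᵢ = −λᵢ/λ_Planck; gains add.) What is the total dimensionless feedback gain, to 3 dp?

-0.129

Convert to gains: g_lr = -0.679/3.22 = -0.2109; g_veg = 0.264/3.22 = 0.08199.
Total gain g = -0.12891.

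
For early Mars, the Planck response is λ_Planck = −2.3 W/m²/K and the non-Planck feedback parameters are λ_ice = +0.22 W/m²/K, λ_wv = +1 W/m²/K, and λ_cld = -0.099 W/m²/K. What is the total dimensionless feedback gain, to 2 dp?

0.49

Convert to gains: g_ice = 0.22/2.3 = 0.09565; g_wv = 1/2.3 = 0.4348; g_cld = -0.099/2.3 = -0.04304.
Total gain g = 0.48741.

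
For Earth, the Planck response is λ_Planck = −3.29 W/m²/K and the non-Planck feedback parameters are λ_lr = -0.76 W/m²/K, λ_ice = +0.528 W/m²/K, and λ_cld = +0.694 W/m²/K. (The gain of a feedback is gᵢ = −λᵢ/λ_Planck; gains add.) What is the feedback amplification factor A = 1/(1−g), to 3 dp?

Convert to gains: g_lr = -0.76/3.29 = -0.231; g_ice = 0.528/3.29 = 0.1605; g_cld = 0.694/3.29 = 0.2109.
Total gain g = 0.1404.
A = 1/(1 − 0.1404) = 1.163.

1.163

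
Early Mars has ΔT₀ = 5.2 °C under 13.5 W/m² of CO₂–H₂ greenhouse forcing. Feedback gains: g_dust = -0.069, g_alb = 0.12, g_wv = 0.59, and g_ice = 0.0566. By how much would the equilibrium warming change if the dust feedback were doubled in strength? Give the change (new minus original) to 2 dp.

Original: g = 0.6976, ΔT = 5.2/(1−0.6976) = 17.1958 °C.
With doubled dust: g' = 0.6286, ΔT' = 5.2/(1−0.6286) = 14.0011 °C.
Change = 14.0011 − 17.1958 = -3.19 °C.

-3.19 °C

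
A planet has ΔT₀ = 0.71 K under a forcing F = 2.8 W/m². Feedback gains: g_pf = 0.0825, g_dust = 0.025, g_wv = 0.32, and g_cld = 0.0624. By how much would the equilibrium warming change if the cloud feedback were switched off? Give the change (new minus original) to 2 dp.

Original: g = 0.4899, ΔT = 0.71/(1−0.4899) = 1.3919 K.
Without cloud: g' = 0.4275, ΔT' = 0.71/(1−0.4275) = 1.2402 K.
Change = 1.2402 − 1.3919 = -0.15 K.

-0.15 K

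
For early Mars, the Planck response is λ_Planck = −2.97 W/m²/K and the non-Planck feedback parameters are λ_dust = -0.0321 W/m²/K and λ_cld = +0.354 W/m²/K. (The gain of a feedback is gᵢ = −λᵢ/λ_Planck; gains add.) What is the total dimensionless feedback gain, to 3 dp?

Convert to gains: g_dust = -0.0321/2.97 = -0.01081; g_cld = 0.354/2.97 = 0.1192.
Total gain g = 0.10839.

0.108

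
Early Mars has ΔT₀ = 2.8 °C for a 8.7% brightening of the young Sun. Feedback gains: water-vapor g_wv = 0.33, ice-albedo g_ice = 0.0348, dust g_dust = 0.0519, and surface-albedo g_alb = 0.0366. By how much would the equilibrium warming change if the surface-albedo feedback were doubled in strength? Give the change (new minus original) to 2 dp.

0.37 °C

Original: g = 0.4533, ΔT = 2.8/(1−0.4533) = 5.1216 °C.
With doubled surface-albedo: g' = 0.4899, ΔT' = 2.8/(1−0.4899) = 5.4891 °C.
Change = 5.4891 − 5.1216 = 0.37 °C.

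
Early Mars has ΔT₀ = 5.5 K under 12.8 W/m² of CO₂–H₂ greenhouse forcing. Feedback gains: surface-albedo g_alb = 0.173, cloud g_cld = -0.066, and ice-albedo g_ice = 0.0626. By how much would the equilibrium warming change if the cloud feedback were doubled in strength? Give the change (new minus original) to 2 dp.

-0.49 K

Original: g = 0.1696, ΔT = 5.5/(1−0.1696) = 6.6233 K.
With doubled cloud: g' = 0.1036, ΔT' = 5.5/(1−0.1036) = 6.1357 K.
Change = 6.1357 − 6.6233 = -0.49 K.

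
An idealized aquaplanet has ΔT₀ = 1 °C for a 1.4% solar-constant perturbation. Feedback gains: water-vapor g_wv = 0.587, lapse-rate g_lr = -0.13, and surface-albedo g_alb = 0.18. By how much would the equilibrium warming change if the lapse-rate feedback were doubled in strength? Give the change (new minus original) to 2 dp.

Original: g = 0.637, ΔT = 1/(1−0.637) = 2.7548 °C.
With doubled lapse-rate: g' = 0.507, ΔT' = 1/(1−0.507) = 2.0284 °C.
Change = 2.0284 − 2.7548 = -0.73 °C.

-0.73 °C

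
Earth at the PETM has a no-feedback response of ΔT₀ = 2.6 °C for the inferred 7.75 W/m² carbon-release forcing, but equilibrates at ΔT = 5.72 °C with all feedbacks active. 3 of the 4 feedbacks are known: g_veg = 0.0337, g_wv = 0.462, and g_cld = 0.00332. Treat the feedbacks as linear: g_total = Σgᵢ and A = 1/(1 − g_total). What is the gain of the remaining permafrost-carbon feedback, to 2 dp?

0.05

Amplification A = ΔT/ΔT₀ = 5.72/2.6 = 2.2.
Total gain g = 1 − 1/A = 1 − 1/2.2 = 0.5455.
Known gains sum to 0.0337 + 0.462 + 0.00332 = 0.49902.
g_pf = 0.5455 − 0.49902 = 0.05.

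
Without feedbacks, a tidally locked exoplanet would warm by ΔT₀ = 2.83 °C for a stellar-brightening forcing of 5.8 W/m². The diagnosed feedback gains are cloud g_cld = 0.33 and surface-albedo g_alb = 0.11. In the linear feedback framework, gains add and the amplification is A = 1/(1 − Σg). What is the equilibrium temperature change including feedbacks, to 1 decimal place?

5.1 °C

Total gain g = 0.33 + 0.11 = 0.44.
Amplification A = 1/(1 − 0.44) = 1.786.
ΔT = 2.83 × 1.786 = 5.1 °C.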